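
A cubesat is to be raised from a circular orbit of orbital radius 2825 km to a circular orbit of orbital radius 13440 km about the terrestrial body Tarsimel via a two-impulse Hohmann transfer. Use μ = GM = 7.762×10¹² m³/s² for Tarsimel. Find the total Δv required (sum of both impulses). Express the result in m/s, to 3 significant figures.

r₁ = 2825 km = 2.825×10⁶ m.
r₂ = 13440 km = 1.344×10⁷ m.
Transfer ellipse a_t = (r₁ + r₂)/2 = 8.132×10⁶ m.
At r₁: circular v_c1 = √(μ/r₁) = 1658 m/s; transfer-periapsis v_p = √[μ(2/r₁ − 1/a_t)] = 2131 m/s.
Δv₁ = v_p − v_c1 = 473.3 m/s.
At r₂: circular v_c2 = √(μ/r₂) = 760.0 m/s; transfer-apoapsis v_a = √[μ(2/r₂ − 1/a_t)] = 447.9 m/s.
Δv₂ = v_c2 − v_a = 312.1 m/s.
Total Δv = Δv₁ + Δv₂ = 785.4 m/s.

Δv_total ≈ 785 m/s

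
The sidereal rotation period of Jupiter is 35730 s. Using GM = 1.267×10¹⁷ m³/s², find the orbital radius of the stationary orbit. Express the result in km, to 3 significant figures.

r_sync ≈ 1.60×10⁵ km

A synchronous orbit has period T, so by Kepler's third law a = (μT²/4π²)^(1/3).
μT²/4π² = 1.267×10¹⁷ × (3.573×10⁴)² / 39.48 = 4.097×10²⁴ m³.
a = 1.600×10⁸ m = 1.6002×10⁵ km.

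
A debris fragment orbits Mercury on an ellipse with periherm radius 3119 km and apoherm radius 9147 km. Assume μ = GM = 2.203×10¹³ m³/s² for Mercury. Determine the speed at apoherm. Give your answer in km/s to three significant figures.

Semi-major axis a = (r_p + r_a)/2 = 6133.0 km = 6.133×10⁶ m.
Vis-viva: v² = μ(2/r − 1/a) = 2.203×10¹³ × (2.187×10⁻⁷ − 1.631×10⁻⁷) = 1.225×10⁶ m²/s².
v = 1107 m/s = 1.107 km/s.

v ≈ 1.11 km/s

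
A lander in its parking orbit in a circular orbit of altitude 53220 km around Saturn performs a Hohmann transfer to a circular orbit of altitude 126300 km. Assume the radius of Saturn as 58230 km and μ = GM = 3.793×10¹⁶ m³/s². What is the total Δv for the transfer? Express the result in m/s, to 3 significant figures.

r₁ = 58230 + 53220 = 111450 km = 1.1145×10⁸ m.
r₂ = 58230 + 126300 = 184530 km = 1.8453×10⁸ m.
Transfer ellipse a_t = (r₁ + r₂)/2 = 1.480×10⁸ m.
At r₁: circular v_c1 = √(μ/r₁) = 18450 m/s; transfer-perikrone v_p = √[μ(2/r₁ − 1/a_t)] = 20600 m/s.
Δv₁ = v_p − v_c1 = 2152 m/s.
At r₂: circular v_c2 = √(μ/r₂) = 14340 m/s; transfer-apokrone v_a = √[μ(2/r₂ − 1/a_t)] = 12440 m/s.
Δv₂ = v_c2 − v_a = 1895 m/s.
Total Δv = Δv₁ + Δv₂ = 4047 m/s.

Δv_total ≈ 4050 m/s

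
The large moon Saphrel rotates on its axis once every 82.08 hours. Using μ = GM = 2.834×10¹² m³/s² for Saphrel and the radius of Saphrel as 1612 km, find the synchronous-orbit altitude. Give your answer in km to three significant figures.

h_sync ≈ 16800 km

T = 82.08 hours = 2.955×10⁵ s.
A synchronous orbit has period T, so by Kepler's third law a = (μT²/4π²)^(1/3).
μT²/4π² = 2.834×10¹² × (2.955×10⁵)² / 39.48 = 6.268×10²¹ m³.
a = 1.844×10⁷ m = 18438 km.
Altitude h = a − R = 18438 − 1612 = 16826 km.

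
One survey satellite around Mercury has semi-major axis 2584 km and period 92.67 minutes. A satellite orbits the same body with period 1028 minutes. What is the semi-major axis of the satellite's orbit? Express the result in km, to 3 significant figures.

Kepler's third law: a³ ∝ T², so a₂ = a₁ (T₂/T₁)^(2/3).
T₂/T₁ = 11.09, (T₂/T₁)^(2/3) = 4.974.
a₂ = 2584 × 4.974 = 12850 km.

a₂ ≈ 12900 km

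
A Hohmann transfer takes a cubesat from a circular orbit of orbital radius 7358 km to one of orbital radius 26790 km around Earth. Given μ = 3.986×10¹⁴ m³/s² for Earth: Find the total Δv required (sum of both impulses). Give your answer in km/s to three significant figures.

Δv_total ≈ 3.18 km/s

r₁ = 7358 km = 7.358×10⁶ m.
r₂ = 26790 km = 2.679×10⁷ m.
Transfer ellipse a_t = (r₁ + r₂)/2 = 1.707×10⁷ m.
At r₁: circular v_c1 = √(μ/r₁) = 7360 m/s; transfer-perigee v_p = √[μ(2/r₁ − 1/a_t)] = 9220 m/s.
Δv₁ = v_p − v_c1 = 1859 m/s.
At r₂: circular v_c2 = √(μ/r₂) = 3857 m/s; transfer-apogee v_a = √[μ(2/r₂ − 1/a_t)] = 2532 m/s.
Δv₂ = v_c2 − v_a = 1325 m/s.
Total Δv = Δv₁ + Δv₂ = 3184 m/s = 3.184 km/s.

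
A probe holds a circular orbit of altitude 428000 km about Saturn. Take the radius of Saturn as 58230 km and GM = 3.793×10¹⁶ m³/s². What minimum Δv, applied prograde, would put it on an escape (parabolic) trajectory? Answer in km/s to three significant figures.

r = 58230 + 428000 = 486230 km = 4.8623×10⁸ m.
Circular speed v_c = √(μ/r) = 8832 m/s.
Escape speed v_esc = √(2μ/r) = √2 × v_c = 12490 m/s.
Δv = v_esc − v_c = 3658 m/s = 3.658 km/s.

Δv ≈ 3.66 km/s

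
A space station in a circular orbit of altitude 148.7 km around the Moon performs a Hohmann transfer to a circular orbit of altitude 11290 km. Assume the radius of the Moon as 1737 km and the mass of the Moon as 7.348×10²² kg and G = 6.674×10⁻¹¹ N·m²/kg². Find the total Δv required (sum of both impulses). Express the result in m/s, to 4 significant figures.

Δv_total ≈ 823.9 m/s

μ = GM = 6.674×10⁻¹¹ × 7.348×10²² = 4.904×10¹² m³/s².
r₁ = 1737 + 148.7 = 1885.7 km = 1.8857×10⁶ m.
r₂ = 1737 + 11290 = 13027 km = 1.3027×10⁷ m.
Transfer ellipse a_t = (r₁ + r₂)/2 = 7.456×10⁶ m.
At r₁: circular v_c1 = √(μ/r₁) = 1613 m/s; transfer-perilune v_p = √[μ(2/r₁ − 1/a_t)] = 2132 m/s.
Δv₁ = v_p − v_c1 = 518.9 m/s.
At r₂: circular v_c2 = √(μ/r₂) = 613.6 m/s; transfer-apolune v_a = √[μ(2/r₂ − 1/a_t)] = 308.6 m/s.
Δv₂ = v_c2 − v_a = 305.0 m/s.
Total Δv = Δv₁ + Δv₂ = 823.9 m/s.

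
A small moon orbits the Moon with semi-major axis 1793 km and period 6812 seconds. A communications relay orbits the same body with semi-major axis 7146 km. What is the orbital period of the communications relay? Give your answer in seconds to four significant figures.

Kepler's third law: T² ∝ a³, so T₂ = T₁ (a₂/a₁)^(3/2).
a₂/a₁ = 3.985, (a₂/a₁)^(3/2) = 7.957.
T₂ = 6812 × 7.957 = 54200 seconds.

T₂ ≈ 54200 seconds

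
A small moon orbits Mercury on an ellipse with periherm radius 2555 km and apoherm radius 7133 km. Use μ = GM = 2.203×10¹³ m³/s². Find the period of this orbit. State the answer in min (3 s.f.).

Semi-major axis a = (r_p + r_a)/2 = (2555.0 + 7133.0)/2 = 4844.0 km = 4.844×10⁶ m.
By Kepler's third law T = 2π√(a³/μ) = 2π × 2.271×10³ = 1.427×10⁴ s.
= 237.9 min.

T ≈ 238 min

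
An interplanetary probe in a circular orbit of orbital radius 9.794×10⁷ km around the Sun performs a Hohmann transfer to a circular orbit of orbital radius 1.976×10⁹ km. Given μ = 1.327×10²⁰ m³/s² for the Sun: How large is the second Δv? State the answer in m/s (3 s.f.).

r₁ = 9.794×10⁷ km = 9.794×10¹⁰ m.
r₂ = 1.976×10⁹ km = 1.976×10¹² m.
Transfer ellipse a_t = (r₁ + r₂)/2 = 1.037×10¹² m.
At r₁: circular v_c1 = √(μ/r₁) = 36810 m/s; transfer-perihelion v_p = √[μ(2/r₁ − 1/a_t)] = 50810 m/s.
At r₂: circular v_c2 = √(μ/r₂) = 8195 m/s; transfer-aphelion v_a = √[μ(2/r₂ − 1/a_t)] = 2518 m/s.
Δv₂ = v_c2 − v_a = 5676 m/s.

Δv ≈ 5680 m/s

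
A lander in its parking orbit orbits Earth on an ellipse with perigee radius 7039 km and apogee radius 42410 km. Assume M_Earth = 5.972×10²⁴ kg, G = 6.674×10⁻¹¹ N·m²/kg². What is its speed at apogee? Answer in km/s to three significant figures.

μ = GM = 6.674×10⁻¹¹ × 5.972×10²⁴ = 3.986×10¹⁴ m³/s².
Semi-major axis a = (r_p + r_a)/2 = 24724 km = 2.472×10⁷ m.
Vis-viva: v² = μ(2/r − 1/a) = 3.986×10¹⁴ × (4.716×10⁻⁸ − 4.045×10⁻⁸) = 2.676×10⁶ m²/s².
v = 1636 m/s = 1.636 km/s.

v ≈ 1.64 km/s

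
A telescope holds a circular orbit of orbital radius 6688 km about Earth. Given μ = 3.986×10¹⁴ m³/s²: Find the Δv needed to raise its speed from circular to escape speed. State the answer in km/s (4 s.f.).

r = 6688 km = 6.688×10⁶ m.
Circular speed v_c = √(μ/r) = 7720 m/s.
Escape speed v_esc = √(2μ/r) = √2 × v_c = 10920 m/s.
Δv = v_esc − v_c = 3198 m/s = 3.198 km/s.

Δv ≈ 3.198 km/s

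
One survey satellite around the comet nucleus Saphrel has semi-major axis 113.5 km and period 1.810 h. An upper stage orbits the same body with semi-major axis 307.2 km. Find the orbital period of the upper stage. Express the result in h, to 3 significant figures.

T₂ ≈ 8.06 h

Kepler's third law: T² ∝ a³, so T₂ = T₁ (a₂/a₁)^(3/2).
a₂/a₁ = 2.707, (a₂/a₁)^(3/2) = 4.453.
T₂ = 1.810 × 4.453 = 8.060 h.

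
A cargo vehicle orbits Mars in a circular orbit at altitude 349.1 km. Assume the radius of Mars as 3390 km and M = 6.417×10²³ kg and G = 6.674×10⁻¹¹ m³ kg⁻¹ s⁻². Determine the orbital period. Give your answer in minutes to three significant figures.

T ≈ 116 minutes

μ = GM = 6.674×10⁻¹¹ × 6.417×10²³ = 4.283×10¹³ m³/s².
r = 3390 + 349.1 = 3739.1 km = 3.7391×10⁶ m.
Kepler's third law: T = 2π√(r³/μ) = 2π√((3.739×10⁶)³ / 4.283×10¹³).
r³/μ = 1.221×10⁶ s², so T = 2π × 1.105×10³ = 6.942×10³ s.
Converting: 6.942×10³ s ÷ 60.00 = 115.7 minutes.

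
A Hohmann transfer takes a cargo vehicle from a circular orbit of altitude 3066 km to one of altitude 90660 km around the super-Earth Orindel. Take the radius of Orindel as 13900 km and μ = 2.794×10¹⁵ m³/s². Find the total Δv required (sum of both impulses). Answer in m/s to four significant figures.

r₁ = 13900 + 3066 = 16966 km = 1.6966×10⁷ m.
r₂ = 13900 + 90660 = 104560 km = 1.0456×10⁸ m.
Transfer ellipse a_t = (r₁ + r₂)/2 = 6.076×10⁷ m.
At r₁: circular v_c1 = √(μ/r₁) = 12830 m/s; transfer-periapsis v_p = √[μ(2/r₁ − 1/a_t)] = 16830 m/s.
Δv₁ = v_p − v_c1 = 4001 m/s.
At r₂: circular v_c2 = √(μ/r₂) = 5169 m/s; transfer-apoapsis v_a = √[μ(2/r₂ − 1/a_t)] = 2731 m/s.
Δv₂ = v_c2 − v_a = 2438 m/s.
Total Δv = Δv₁ + Δv₂ = 6439 m/s.

Δv_total ≈ 6439 m/s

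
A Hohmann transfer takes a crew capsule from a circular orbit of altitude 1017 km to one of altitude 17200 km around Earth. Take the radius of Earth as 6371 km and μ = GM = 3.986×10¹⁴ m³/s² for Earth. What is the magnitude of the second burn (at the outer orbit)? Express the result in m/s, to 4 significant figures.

r₁ = 6371 + 1017 = 7388.0 km = 7.3880×10⁶ m.
r₂ = 6371 + 17200 = 23571 km = 2.3571×10⁷ m.
Transfer ellipse a_t = (r₁ + r₂)/2 = 1.548×10⁷ m.
At r₁: circular v_c1 = √(μ/r₁) = 7345 m/s; transfer-perigee v_p = √[μ(2/r₁ − 1/a_t)] = 9064 m/s.
At r₂: circular v_c2 = √(μ/r₂) = 4112 m/s; transfer-apogee v_a = √[μ(2/r₂ − 1/a_t)] = 2841 m/s.
Δv₂ = v_c2 − v_a = 1271 m/s.

Δv ≈ 1271 m/s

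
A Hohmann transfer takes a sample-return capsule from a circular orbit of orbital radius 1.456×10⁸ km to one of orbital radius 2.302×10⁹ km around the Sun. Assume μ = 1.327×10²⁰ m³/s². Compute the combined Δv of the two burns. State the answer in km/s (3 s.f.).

Δv_total ≈ 16.2 km/s

r₁ = 1.456×10⁸ km = 1.456×10¹¹ m.
r₂ = 2.302×10⁹ km = 2.302×10¹² m.
Transfer ellipse a_t = (r₁ + r₂)/2 = 1.224×10¹² m.
At r₁: circular v_c1 = √(μ/r₁) = 30190 m/s; transfer-perihelion v_p = √[μ(2/r₁ − 1/a_t)] = 41400 m/s.
Δv₁ = v_p − v_c1 = 11220 m/s.
At r₂: circular v_c2 = √(μ/r₂) = 7592 m/s; transfer-aphelion v_a = √[μ(2/r₂ − 1/a_t)] = 2619 m/s.
Δv₂ = v_c2 − v_a = 4974 m/s.
Total Δv = Δv₁ + Δv₂ = 16190 m/s = 16.19 km/s.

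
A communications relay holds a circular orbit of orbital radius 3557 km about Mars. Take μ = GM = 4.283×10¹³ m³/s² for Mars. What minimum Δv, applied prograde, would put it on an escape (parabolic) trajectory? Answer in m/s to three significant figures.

Δv ≈ 1440 m/s

r = 3557 km = 3.557×10⁶ m.
Circular speed v_c = √(μ/r) = 3470 m/s.
Escape speed v_esc = √(2μ/r) = √2 × v_c = 4907 m/s.
Δv = v_esc − v_c = 1437 m/s.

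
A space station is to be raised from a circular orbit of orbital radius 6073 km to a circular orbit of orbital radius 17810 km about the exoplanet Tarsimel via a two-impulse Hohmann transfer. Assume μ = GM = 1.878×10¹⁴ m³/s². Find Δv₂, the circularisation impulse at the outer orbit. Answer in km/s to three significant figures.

r₁ = 6073 km = 6.073×10⁶ m.
r₂ = 17810 km = 1.781×10⁷ m.
Transfer ellipse a_t = (r₁ + r₂)/2 = 1.194×10⁷ m.
At r₁: circular v_c1 = √(μ/r₁) = 5561 m/s; transfer-periapsis v_p = √[μ(2/r₁ − 1/a_t)] = 6791 m/s.
At r₂: circular v_c2 = √(μ/r₂) = 3247 m/s; transfer-apoapsis v_a = √[μ(2/r₂ − 1/a_t)] = 2316 m/s.
Δv₂ = v_c2 − v_a = 931.5 m/s.
= 0.9315 km/s.

Δv ≈ 0.932 km/s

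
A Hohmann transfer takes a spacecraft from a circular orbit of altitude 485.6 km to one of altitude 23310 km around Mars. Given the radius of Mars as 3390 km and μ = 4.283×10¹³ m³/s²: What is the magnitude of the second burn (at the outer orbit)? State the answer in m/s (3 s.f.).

Δv ≈ 629 m/s

r₁ = 3390 + 485.6 = 3875.6 km = 3.8756×10⁶ m.
r₂ = 3390 + 23310 = 26700 km = 2.6700×10⁷ m.
Transfer ellipse a_t = (r₁ + r₂)/2 = 1.529×10⁷ m.
At r₁: circular v_c1 = √(μ/r₁) = 3324 m/s; transfer-periapsis v_p = √[μ(2/r₁ − 1/a_t)] = 4393 m/s.
At r₂: circular v_c2 = √(μ/r₂) = 1267 m/s; transfer-apoapsis v_a = √[μ(2/r₂ − 1/a_t)] = 637.7 m/s.
Δv₂ = v_c2 − v_a = 628.8 m/s.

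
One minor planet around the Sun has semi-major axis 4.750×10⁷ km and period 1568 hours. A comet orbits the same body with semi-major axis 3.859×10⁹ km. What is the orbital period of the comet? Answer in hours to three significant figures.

Kepler's third law: T² ∝ a³, so T₂ = T₁ (a₂/a₁)^(3/2).
a₂/a₁ = 81.24, (a₂/a₁)^(3/2) = 732.3.
T₂ = 1568 × 732.3 = 1.148×10⁶ hours.

T₂ ≈ 1.15×10⁶ hours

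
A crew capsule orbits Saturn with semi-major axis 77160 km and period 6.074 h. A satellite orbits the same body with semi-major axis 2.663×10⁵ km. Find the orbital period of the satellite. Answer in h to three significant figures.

T₂ ≈ 38.9 h

Kepler's third law: T² ∝ a³, so T₂ = T₁ (a₂/a₁)^(3/2).
a₂/a₁ = 3.451, (a₂/a₁)^(3/2) = 6.412.
T₂ = 6.074 × 6.412 = 38.94 h.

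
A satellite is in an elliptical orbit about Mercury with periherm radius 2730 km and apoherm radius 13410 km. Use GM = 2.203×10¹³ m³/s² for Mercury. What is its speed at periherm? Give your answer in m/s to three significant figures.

Semi-major axis a = (r_p + r_a)/2 = 8070.0 km = 8.070×10⁶ m.
Vis-viva: v² = μ(2/r − 1/a) = 2.203×10¹³ × (7.326×10⁻⁷ − 1.239×10⁻⁷) = 1.341×10⁷ m²/s².
v = 3662 m/s.

v ≈ 3660 m/s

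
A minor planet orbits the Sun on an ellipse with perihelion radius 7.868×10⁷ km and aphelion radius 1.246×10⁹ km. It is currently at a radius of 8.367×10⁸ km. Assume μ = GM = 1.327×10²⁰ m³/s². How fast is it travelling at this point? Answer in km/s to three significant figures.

Semi-major axis a = (r_p + r_a)/2 = 6.6234×10⁸ km = 6.623×10¹¹ m.
Vis-viva: v² = μ(2/r − 1/a) = 1.327×10²⁰ × (2.390×10⁻¹² − 1.510×10⁻¹²) = 1.168×10⁸ m²/s².
v = 10810 m/s = 10.81 km/s.

v ≈ 10.8 km/s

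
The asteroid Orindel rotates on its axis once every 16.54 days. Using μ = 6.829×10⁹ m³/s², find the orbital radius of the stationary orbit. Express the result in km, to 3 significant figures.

r_sync ≈ 7070 km

T = 16.54 days = 1.429×10⁶ s.
A synchronous orbit has period T, so by Kepler's third law a = (μT²/4π²)^(1/3).
μT²/4π² = 6.829×10⁹ × (1.429×10⁶)² / 39.48 = 3.533×10²⁰ m³.
a = 7.069×10⁶ m = 7069.1 km.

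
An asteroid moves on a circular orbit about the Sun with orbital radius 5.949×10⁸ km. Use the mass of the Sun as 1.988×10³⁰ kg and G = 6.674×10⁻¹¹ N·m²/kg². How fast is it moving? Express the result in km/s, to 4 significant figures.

v ≈ 14.93 km/s

μ = GM = 6.674×10⁻¹¹ × 1.988×10³⁰ = 1.327×10²⁰ m³/s².
r = 5.949×10⁸ km = 5.949×10¹¹ m.
For a circular orbit v = √(μ/r) = √(1.327×10²⁰ / 5.949×10¹¹) = √(2.230×10⁸) = 14930 m/s.
That is 14.93 km/s.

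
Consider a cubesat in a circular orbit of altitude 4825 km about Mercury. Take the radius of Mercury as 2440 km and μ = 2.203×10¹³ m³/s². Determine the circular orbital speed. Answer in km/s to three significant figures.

r = 2440 + 4825 = 7265.0 km = 7.2650×10⁶ m.
For a circular orbit v = √(μ/r) = √(2.203×10¹³ / 7.265×10⁶) = √(3.032×10⁶) = 1741 m/s.
That is 1.741 km/s.

v ≈ 1.74 km/s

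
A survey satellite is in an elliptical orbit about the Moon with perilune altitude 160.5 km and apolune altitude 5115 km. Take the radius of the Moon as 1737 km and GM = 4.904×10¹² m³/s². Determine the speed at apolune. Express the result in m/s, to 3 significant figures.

v ≈ 557 m/s

r_p = 1737 + 160.5 = 1897.5 km = 1.8975×10⁶ m.
r_a = 1737 + 5115 = 6852.0 km = 6.8520×10⁶ m.
Semi-major axis a = (r_p + r_a)/2 = 4374.8 km = 4.375×10⁶ m.
Vis-viva: v² = μ(2/r − 1/a) = 4.904×10¹² × (2.919×10⁻⁷ − 2.286×10⁻⁷) = 3.104×10⁵ m²/s².
v = 557.2 m/s.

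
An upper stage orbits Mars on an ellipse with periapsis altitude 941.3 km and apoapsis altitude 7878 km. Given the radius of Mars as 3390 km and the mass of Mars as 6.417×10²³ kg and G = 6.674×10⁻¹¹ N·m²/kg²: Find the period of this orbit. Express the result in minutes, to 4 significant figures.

μ = GM = 6.674×10⁻¹¹ × 6.417×10²³ = 4.283×10¹³ m³/s².
r_p = 3390 + 941.3 = 4331.3 km = 4.3313×10⁶ m.
r_a = 3390 + 7878 = 11268 km = 1.1268×10⁷ m.
Semi-major axis a = (r_p + r_a)/2 = (4331.3 + 11268)/2 = 7799.6 km = 7.800×10⁶ m.
By Kepler's third law T = 2π√(a³/μ) = 2π × 3.329×10³ = 2.091×10⁴ s.
= 348.6 minutes.

T ≈ 348.6 minutes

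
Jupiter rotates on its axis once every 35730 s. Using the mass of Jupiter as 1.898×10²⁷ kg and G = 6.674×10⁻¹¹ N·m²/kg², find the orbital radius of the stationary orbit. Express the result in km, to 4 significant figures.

μ = GM = 6.674×10⁻¹¹ × 1.898×10²⁷ = 1.267×10¹⁷ m³/s².
A synchronous orbit has period T, so by Kepler's third law a = (μT²/4π²)^(1/3).
μT²/4π² = 1.267×10¹⁷ × (3.573×10⁴)² / 39.48 = 4.096×10²⁴ m³.
a = 1.600×10⁸ m = 1.6000×10⁵ km.

r_sync ≈ 1.600×10⁵ km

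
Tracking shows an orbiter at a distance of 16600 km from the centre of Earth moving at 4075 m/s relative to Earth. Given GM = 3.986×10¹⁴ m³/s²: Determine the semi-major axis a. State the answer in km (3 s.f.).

a ≈ 12700 km

r = 1.660×10⁷ m.
Vis-viva rearranged: 1/a = 2/r − v²/μ = 1.205×10⁻⁷ − 4.166×10⁻⁸ = 7.882×10⁻⁸ m⁻¹.
a = 1.269×10⁷ m = 12687 km.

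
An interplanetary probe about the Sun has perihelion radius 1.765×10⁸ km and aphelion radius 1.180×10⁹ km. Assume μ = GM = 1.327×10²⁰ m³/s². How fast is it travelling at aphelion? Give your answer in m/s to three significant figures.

Semi-major axis a = (r_p + r_a)/2 = 6.7825×10⁸ km = 6.782×10¹¹ m.
Vis-viva: v² = μ(2/r − 1/a) = 1.327×10²⁰ × (1.695×10⁻¹² − 1.474×10⁻¹²) = 2.926×10⁷ m²/s².
v = 5410 m/s.

v ≈ 5410 m/s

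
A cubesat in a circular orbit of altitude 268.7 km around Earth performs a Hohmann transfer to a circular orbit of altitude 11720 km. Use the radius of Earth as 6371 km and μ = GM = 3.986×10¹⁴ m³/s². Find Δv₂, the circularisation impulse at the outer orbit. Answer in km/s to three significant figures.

Δv ≈ 1.25 km/s

r₁ = 6371 + 268.7 = 6639.7 km = 6.6397×10⁶ m.
r₂ = 6371 + 11720 = 18091 km = 1.8091×10⁷ m.
Transfer ellipse a_t = (r₁ + r₂)/2 = 1.237×10⁷ m.
At r₁: circular v_c1 = √(μ/r₁) = 7748 m/s; transfer-perigee v_p = √[μ(2/r₁ − 1/a_t)] = 9372 m/s.
At r₂: circular v_c2 = √(μ/r₂) = 4694 m/s; transfer-apogee v_a = √[μ(2/r₂ − 1/a_t)] = 3440 m/s.
Δv₂ = v_c2 − v_a = 1254 m/s.
= 1.254 km/s.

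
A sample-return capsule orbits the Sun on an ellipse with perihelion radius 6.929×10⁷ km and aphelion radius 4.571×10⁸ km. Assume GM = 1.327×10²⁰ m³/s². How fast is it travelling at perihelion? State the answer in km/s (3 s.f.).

v ≈ 57.7 km/s

Semi-major axis a = (r_p + r_a)/2 = 2.6320×10⁸ km = 2.632×10¹¹ m.
Vis-viva: v² = μ(2/r − 1/a) = 1.327×10²⁰ × (2.886×10⁻¹¹ − 3.799×10⁻¹²) = 3.326×10⁹ m²/s².
v = 57670 m/s = 57.67 km/s.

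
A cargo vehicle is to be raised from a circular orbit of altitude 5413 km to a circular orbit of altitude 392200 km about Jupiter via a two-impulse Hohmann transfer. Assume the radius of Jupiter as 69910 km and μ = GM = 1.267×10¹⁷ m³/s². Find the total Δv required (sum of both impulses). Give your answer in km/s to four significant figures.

Δv_total ≈ 20.56 km/s

r₁ = 69910 + 5413 = 75323 km = 7.5323×10⁷ m.
r₂ = 69910 + 392200 = 462110 km = 4.6211×10⁸ m.
Transfer ellipse a_t = (r₁ + r₂)/2 = 2.687×10⁸ m.
At r₁: circular v_c1 = √(μ/r₁) = 41010 m/s; transfer-perijove v_p = √[μ(2/r₁ − 1/a_t)] = 53780 m/s.
Δv₁ = v_p − v_c1 = 12770 m/s.
At r₂: circular v_c2 = √(μ/r₂) = 16560 m/s; transfer-apojove v_a = √[μ(2/r₂ − 1/a_t)] = 8767 m/s.
Δv₂ = v_c2 − v_a = 7792 m/s.
Total Δv = Δv₁ + Δv₂ = 20560 m/s = 20.56 km/s.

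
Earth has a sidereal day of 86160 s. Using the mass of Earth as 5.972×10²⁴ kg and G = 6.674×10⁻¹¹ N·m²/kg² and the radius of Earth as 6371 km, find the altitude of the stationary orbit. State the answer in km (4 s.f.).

h_sync ≈ 35790 km

μ = GM = 6.674×10⁻¹¹ × 5.972×10²⁴ = 3.986×10¹⁴ m³/s².
A synchronous orbit has period T, so by Kepler's third law a = (μT²/4π²)^(1/3).
μT²/4π² = 3.986×10¹⁴ × (8.616×10⁴)² / 39.48 = 7.495×10²² m³.
a = 4.216×10⁷ m = 42162 km.
Altitude h = a − R = 42162 − 6371 = 35791 km.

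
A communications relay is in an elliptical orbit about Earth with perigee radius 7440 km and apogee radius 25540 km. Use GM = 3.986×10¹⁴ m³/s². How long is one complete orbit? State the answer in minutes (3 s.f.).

Semi-major axis a = (r_p + r_a)/2 = (7440.0 + 25540)/2 = 16490 km = 1.649×10⁷ m.
By Kepler's third law T = 2π√(a³/μ) = 2π × 3.354×10³ = 2.107×10⁴ s.
= 351.2 minutes.

T ≈ 351 minutes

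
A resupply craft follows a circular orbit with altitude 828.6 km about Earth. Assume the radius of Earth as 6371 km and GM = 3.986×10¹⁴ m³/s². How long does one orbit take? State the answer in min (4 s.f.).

r = 6371 + 828.6 = 7199.6 km = 7.1996×10⁶ m.
Kepler's third law: T = 2π√(r³/μ) = 2π√((7.200×10⁶)³ / 3.986×10¹⁴).
r³/μ = 9.362×10⁵ s², so T = 2π × 9.676×10² = 6.080×10³ s.
Converting: 6.080×10³ s ÷ 60.00 = 101.3 min.

T ≈ 101.3 min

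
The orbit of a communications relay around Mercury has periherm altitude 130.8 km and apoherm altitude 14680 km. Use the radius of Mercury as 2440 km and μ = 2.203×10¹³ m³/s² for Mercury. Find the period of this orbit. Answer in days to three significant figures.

T ≈ 0.479 days

r_p = 2440 + 130.8 = 2570.8 km = 2.5708×10⁶ m.
r_a = 2440 + 14680 = 17120 km = 1.7120×10⁷ m.
Semi-major axis a = (r_p + r_a)/2 = (2570.8 + 17120)/2 = 9845.4 km = 9.845×10⁶ m.
By Kepler's third law T = 2π√(a³/μ) = 2π × 6.582×10³ = 4.135×10⁴ s.
= 0.4786 days.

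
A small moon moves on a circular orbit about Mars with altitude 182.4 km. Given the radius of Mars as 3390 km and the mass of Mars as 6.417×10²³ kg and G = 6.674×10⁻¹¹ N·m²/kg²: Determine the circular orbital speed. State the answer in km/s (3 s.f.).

μ = GM = 6.674×10⁻¹¹ × 6.417×10²³ = 4.283×10¹³ m³/s².
r = 3390 + 182.4 = 3572.4 km = 3.5724×10⁶ m.
For a circular orbit v = √(μ/r) = √(4.283×10¹³ / 3.572×10⁶) = √(1.199×10⁷) = 3462 m/s.
That is 3.462 km/s.

v ≈ 3.46 km/s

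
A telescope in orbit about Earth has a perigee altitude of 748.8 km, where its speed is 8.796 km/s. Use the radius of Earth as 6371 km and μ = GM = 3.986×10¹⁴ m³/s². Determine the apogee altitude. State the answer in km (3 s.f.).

r_p = 6371 + 748.8 = 7119.8 km = 7.120×10⁶ m.
Specific energy ε = v²/2 − μ/r = -1.730×10⁷ J/kg, so a = −μ/(2ε) = 1.152×10⁷ m.
The apsides satisfy r_p + r_a = 2a, so the apogee radius is 2a − r_p = 1.592×10⁷ m = 15921 km.
Apogee altitude = 15921 − 6371 = 9549.8 km.

apogee altitude ≈ 9550 km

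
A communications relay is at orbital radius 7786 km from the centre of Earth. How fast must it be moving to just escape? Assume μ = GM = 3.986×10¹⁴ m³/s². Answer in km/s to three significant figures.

r = 7786 km = 7.786×10⁶ m.
Escape speed v_esc = √(2μ/r) = √(2 × 3.986×10¹⁴ / 7.786×10⁶) = √(1.024×10⁸) = 10120 m/s.
= 10.12 km/s.

v_esc ≈ 10.1 km/s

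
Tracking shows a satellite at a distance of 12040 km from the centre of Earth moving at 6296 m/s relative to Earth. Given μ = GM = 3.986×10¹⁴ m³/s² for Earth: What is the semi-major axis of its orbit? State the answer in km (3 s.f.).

a ≈ 15000 km

r = 1.204×10⁷ m.
Vis-viva rearranged: 1/a = 2/r − v²/μ = 1.661×10⁻⁷ − 9.945×10⁻⁸ = 6.667×10⁻⁸ m⁻¹.
a = 1.500×10⁷ m = 15000 km.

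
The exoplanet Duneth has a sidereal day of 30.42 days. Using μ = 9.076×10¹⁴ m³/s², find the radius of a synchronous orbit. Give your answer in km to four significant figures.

r_sync ≈ 5.415×10⁵ km

T = 30.42 days = 2.628×10⁶ s.
A synchronous orbit has period T, so by Kepler's third law a = (μT²/4π²)^(1/3).
μT²/4π² = 9.076×10¹⁴ × (2.628×10⁶)² / 39.48 = 1.588×10²⁶ m³.
a = 5.415×10⁸ m = 5.4154×10⁵ km.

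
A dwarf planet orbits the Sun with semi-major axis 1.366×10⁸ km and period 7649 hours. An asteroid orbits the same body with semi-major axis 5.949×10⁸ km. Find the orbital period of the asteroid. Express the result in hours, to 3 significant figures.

T₂ ≈ 69500 hours

Kepler's third law: T² ∝ a³, so T₂ = T₁ (a₂/a₁)^(3/2).
a₂/a₁ = 4.355, (a₂/a₁)^(3/2) = 9.088.
T₂ = 7649 × 9.088 = 69520 hours.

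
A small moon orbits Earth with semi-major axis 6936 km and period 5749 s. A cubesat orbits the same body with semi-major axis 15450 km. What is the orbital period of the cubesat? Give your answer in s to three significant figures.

T₂ ≈ 19100 s

Kepler's third law: T² ∝ a³, so T₂ = T₁ (a₂/a₁)^(3/2).
a₂/a₁ = 2.228, (a₂/a₁)^(3/2) = 3.325.
T₂ = 5749 × 3.325 = 19110 s.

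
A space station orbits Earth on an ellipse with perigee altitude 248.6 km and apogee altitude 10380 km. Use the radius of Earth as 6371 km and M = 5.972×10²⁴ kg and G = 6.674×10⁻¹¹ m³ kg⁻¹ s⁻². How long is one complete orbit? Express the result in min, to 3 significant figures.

μ = GM = 6.674×10⁻¹¹ × 5.972×10²⁴ = 3.986×10¹⁴ m³/s².
r_p = 6371 + 248.6 = 6619.6 km = 6.6196×10⁶ m.
r_a = 6371 + 10380 = 16751 km = 1.6751×10⁷ m.
Semi-major axis a = (r_p + r_a)/2 = (6619.6 + 16751)/2 = 11685 km = 1.169×10⁷ m.
By Kepler's third law T = 2π√(a³/μ) = 2π × 2.001×10³ = 1.257×10⁴ s.
= 209.5 min.

T ≈ 210 min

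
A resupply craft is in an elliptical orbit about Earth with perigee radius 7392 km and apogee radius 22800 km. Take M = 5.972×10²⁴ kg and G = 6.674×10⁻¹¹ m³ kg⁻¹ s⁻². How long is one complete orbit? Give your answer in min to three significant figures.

T ≈ 308 min

μ = GM = 6.674×10⁻¹¹ × 5.972×10²⁴ = 3.986×10¹⁴ m³/s².
Semi-major axis a = (r_p + r_a)/2 = (7392.0 + 22800)/2 = 15096 km = 1.510×10⁷ m.
By Kepler's third law T = 2π√(a³/μ) = 2π × 2.938×10³ = 1.846×10⁴ s.
= 307.7 min.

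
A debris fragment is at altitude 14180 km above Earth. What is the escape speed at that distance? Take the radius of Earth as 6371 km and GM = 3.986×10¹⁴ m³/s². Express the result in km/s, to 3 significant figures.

v_esc ≈ 6.23 km/s

r = 6371 + 14180 = 20551 km = 2.0551×10⁷ m.
Escape speed v_esc = √(2μ/r) = √(2 × 3.986×10¹⁴ / 2.055×10⁷) = √(3.879×10⁷) = 6228 m/s.
= 6.228 km/s.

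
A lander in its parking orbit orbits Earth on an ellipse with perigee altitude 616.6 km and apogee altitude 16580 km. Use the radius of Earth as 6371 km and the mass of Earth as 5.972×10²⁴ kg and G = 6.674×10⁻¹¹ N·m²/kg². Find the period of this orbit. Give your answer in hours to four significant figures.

μ = GM = 6.674×10⁻¹¹ × 5.972×10²⁴ = 3.986×10¹⁴ m³/s².
r_p = 6371 + 616.6 = 6987.6 km = 6.9876×10⁶ m.
r_a = 6371 + 16580 = 22951 km = 2.2951×10⁷ m.
Semi-major axis a = (r_p + r_a)/2 = (6987.6 + 22951)/2 = 14969 km = 1.497×10⁷ m.
By Kepler's third law T = 2π√(a³/μ) = 2π × 2.901×10³ = 1.823×10⁴ s.
= 5.063 hours.

T ≈ 5.063 hours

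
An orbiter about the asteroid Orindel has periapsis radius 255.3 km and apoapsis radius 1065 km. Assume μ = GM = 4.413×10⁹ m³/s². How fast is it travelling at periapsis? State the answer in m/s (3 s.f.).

v ≈ 167 m/s

Semi-major axis a = (r_p + r_a)/2 = 660.15 km = 6.602×10⁵ m.
Vis-viva: v² = μ(2/r − 1/a) = 4.413×10⁹ × (7.834×10⁻⁶ − 1.515×10⁻⁶) = 2.789×10⁴ m²/s².
v = 167.0 m/s.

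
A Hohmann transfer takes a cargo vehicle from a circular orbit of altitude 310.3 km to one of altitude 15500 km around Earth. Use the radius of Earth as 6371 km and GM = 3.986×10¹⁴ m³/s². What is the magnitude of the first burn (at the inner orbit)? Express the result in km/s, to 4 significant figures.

r₁ = 6371 + 310.3 = 6681.3 km = 6.6813×10⁶ m.
r₂ = 6371 + 15500 = 21871 km = 2.1871×10⁷ m.
Transfer ellipse a_t = (r₁ + r₂)/2 = 1.428×10⁷ m.
At r₁: circular v_c1 = √(μ/r₁) = 7724 m/s; transfer-perigee v_p = √[μ(2/r₁ − 1/a_t)] = 9560 m/s.
Δv₁ = v_p − v_c1 = 1836 m/s.
= 1.836 km/s.

Δv ≈ 1.836 km/s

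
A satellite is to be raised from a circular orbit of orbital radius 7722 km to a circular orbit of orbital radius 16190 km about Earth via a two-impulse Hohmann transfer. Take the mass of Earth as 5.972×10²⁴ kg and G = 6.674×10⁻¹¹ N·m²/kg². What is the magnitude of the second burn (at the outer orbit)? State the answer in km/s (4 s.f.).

Δv ≈ 0.9742 km/s

μ = GM = 6.674×10⁻¹¹ × 5.972×10²⁴ = 3.986×10¹⁴ m³/s².
r₁ = 7722 km = 7.722×10⁶ m.
r₂ = 16190 km = 1.619×10⁷ m.
Transfer ellipse a_t = (r₁ + r₂)/2 = 1.196×10⁷ m.
At r₁: circular v_c1 = √(μ/r₁) = 7184 m/s; transfer-perigee v_p = √[μ(2/r₁ − 1/a_t)] = 8360 m/s.
At r₂: circular v_c2 = √(μ/r₂) = 4962 m/s; transfer-apogee v_a = √[μ(2/r₂ − 1/a_t)] = 3988 m/s.
Δv₂ = v_c2 − v_a = 974.2 m/s.
= 0.9742 km/s.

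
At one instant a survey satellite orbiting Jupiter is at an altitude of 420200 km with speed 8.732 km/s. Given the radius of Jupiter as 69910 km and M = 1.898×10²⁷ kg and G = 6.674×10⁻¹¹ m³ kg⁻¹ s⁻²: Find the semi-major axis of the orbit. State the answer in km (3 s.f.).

μ = GM = 6.674×10⁻¹¹ × 1.898×10²⁷ = 1.267×10¹⁷ m³/s².
r = 69910 + 420200 = 4.9011×10⁵ km = 4.901×10⁸ m.
Vis-viva rearranged: 1/a = 2/r − v²/μ = 4.081×10⁻⁹ − 6.019×10⁻¹⁰ = 3.479×10⁻⁹ m⁻¹.
a = 2.875×10⁸ m = 2.8746×10⁵ km.

a ≈ 2.87×10⁵ km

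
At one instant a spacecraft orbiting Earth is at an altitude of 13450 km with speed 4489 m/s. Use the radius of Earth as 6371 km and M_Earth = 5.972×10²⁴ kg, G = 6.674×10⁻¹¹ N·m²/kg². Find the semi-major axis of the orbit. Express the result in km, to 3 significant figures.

a ≈ 19900 km

μ = GM = 6.674×10⁻¹¹ × 5.972×10²⁴ = 3.986×10¹⁴ m³/s².
r = 6371 + 13450 = 19821 km = 1.982×10⁷ m.
Vis-viva rearranged: 1/a = 2/r − v²/μ = 1.009×10⁻⁷ − 5.056×10⁻⁸ = 5.034×10⁻⁸ m⁻¹.
a = 1.986×10⁷ m = 19863 km.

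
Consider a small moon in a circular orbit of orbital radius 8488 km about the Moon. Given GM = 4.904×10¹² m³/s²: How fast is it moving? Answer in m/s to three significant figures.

r = 8488 km = 8.488×10⁶ m.
For a circular orbit v = √(μ/r) = √(4.904×10¹² / 8.488×10⁶) = √(5.778×10⁵) = 760.1 m/s.

v ≈ 760 m/s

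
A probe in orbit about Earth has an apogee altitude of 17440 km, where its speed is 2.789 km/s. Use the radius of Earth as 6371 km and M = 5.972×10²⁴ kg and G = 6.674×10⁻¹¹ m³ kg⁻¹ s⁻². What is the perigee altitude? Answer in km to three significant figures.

μ = GM = 6.674×10⁻¹¹ × 5.972×10²⁴ = 3.986×10¹⁴ m³/s².
r_a = 6371 + 17440 = 23811 km = 2.381×10⁷ m.
Specific energy ε = v²/2 − μ/r = -1.285×10⁷ J/kg, so a = −μ/(2ε) = 1.551×10⁷ m.
The apsides satisfy r_p + r_a = 2a, so the perigee radius is 2a − r_a = 7.207×10⁶ m = 7207.0 km.
Perigee altitude = 7207.0 − 6371 = 835.96 km.

perigee altitude ≈ 836 km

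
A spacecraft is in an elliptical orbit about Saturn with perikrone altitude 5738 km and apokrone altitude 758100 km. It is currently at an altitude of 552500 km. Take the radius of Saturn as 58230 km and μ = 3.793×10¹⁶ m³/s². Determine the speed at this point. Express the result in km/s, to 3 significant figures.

v ≈ 6.17 km/s

r_p = 58230 + 5738 = 63968 km = 6.3968×10⁷ m.
r_a = 58230 + 758100 = 816330 km = 8.1633×10⁸ m.
r = 58230 + 552500 = 6.1073×10⁵ km = 6.107×10⁸ m.
Semi-major axis a = (r_p + r_a)/2 = 4.4015×10⁵ km = 4.401×10⁸ m.
Vis-viva: v² = μ(2/r − 1/a) = 3.793×10¹⁶ × (3.275×10⁻⁹ − 2.272×10⁻⁹) = 3.804×10⁷ m²/s².
v = 6167 m/s = 6.167 km/s.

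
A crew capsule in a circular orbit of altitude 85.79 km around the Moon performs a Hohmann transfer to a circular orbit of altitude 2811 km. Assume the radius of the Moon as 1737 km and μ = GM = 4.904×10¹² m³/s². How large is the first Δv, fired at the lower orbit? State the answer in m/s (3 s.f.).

r₁ = 1737 + 85.79 = 1822.8 km = 1.8228×10⁶ m.
r₂ = 1737 + 2811 = 4548.0 km = 4.5480×10⁶ m.
Transfer ellipse a_t = (r₁ + r₂)/2 = 3.185×10⁶ m.
At r₁: circular v_c1 = √(μ/r₁) = 1640 m/s; transfer-perilune v_p = √[μ(2/r₁ − 1/a_t)] = 1960 m/s.
Δv₁ = v_p − v_c1 = 319.7 m/s.

Δv ≈ 320 m/s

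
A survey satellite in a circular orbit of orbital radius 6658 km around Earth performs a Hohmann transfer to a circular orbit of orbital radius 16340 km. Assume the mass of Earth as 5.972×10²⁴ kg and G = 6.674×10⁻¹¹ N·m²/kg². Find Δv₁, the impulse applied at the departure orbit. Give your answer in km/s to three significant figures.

Δv ≈ 1.49 km/s

μ = GM = 6.674×10⁻¹¹ × 5.972×10²⁴ = 3.986×10¹⁴ m³/s².
r₁ = 6658 km = 6.658×10⁶ m.
r₂ = 16340 km = 1.634×10⁷ m.
Transfer ellipse a_t = (r₁ + r₂)/2 = 1.150×10⁷ m.
At r₁: circular v_c1 = √(μ/r₁) = 7737 m/s; transfer-perigee v_p = √[μ(2/r₁ − 1/a_t)] = 9223 m/s.
Δv₁ = v_p − v_c1 = 1486 m/s.
= 1.486 km/s.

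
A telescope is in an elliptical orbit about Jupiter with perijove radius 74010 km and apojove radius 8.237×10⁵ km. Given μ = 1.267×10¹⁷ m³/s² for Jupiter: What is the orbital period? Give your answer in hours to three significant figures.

T ≈ 46.6 hours

Semi-major axis a = (r_p + r_a)/2 = (74010 + 8.2370×10⁵)/2 = 4.4886×10⁵ km = 4.489×10⁸ m.
By Kepler's third law T = 2π√(a³/μ) = 2π × 2.672×10⁴ = 1.679×10⁵ s.
= 46.63 hours.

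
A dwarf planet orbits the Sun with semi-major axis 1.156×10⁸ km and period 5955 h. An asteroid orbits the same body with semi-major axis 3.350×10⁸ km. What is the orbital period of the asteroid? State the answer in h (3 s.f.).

Kepler's third law: T² ∝ a³, so T₂ = T₁ (a₂/a₁)^(3/2).
a₂/a₁ = 2.898, (a₂/a₁)^(3/2) = 4.933.
T₂ = 5955 × 4.933 = 29380 h.

T₂ ≈ 29400 h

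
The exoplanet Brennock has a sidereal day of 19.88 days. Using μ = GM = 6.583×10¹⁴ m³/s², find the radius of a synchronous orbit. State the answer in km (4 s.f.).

r_sync ≈ 3.664×10⁵ km

T = 19.88 days = 1.718×10⁶ s.
A synchronous orbit has period T, so by Kepler's third law a = (μT²/4π²)^(1/3).
μT²/4π² = 6.583×10¹⁴ × (1.718×10⁶)² / 39.48 = 4.920×10²⁵ m³.
a = 3.664×10⁸ m = 3.6642×10⁵ km.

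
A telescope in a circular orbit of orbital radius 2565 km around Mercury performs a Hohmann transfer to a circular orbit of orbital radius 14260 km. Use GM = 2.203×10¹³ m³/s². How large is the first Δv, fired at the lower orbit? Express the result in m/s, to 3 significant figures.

r₁ = 2565 km = 2.565×10⁶ m.
r₂ = 14260 km = 1.426×10⁷ m.
Transfer ellipse a_t = (r₁ + r₂)/2 = 8.412×10⁶ m.
At r₁: circular v_c1 = √(μ/r₁) = 2931 m/s; transfer-periherm v_p = √[μ(2/r₁ − 1/a_t)] = 3816 m/s.
Δv₁ = v_p − v_c1 = 884.9 m/s.

Δv ≈ 885 m/s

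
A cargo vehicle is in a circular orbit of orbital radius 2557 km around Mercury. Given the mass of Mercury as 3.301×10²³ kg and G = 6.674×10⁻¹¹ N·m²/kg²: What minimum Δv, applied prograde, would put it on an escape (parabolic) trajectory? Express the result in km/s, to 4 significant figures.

μ = GM = 6.674×10⁻¹¹ × 3.301×10²³ = 2.203×10¹³ m³/s².
r = 2557 km = 2.557×10⁶ m.
Circular speed v_c = √(μ/r) = 2935 m/s.
Escape speed v_esc = √(2μ/r) = √2 × v_c = 4151 m/s.
Δv = v_esc − v_c = 1216 m/s = 1.216 km/s.

Δv ≈ 1.216 km/s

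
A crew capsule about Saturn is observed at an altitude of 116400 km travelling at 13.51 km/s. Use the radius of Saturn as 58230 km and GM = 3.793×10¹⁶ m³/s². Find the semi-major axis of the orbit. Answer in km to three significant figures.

r = 58230 + 116400 = 1.7463×10⁵ km = 1.746×10⁸ m.
Specific orbital energy ε = v²/2 − μ/r = (13510)²/2 − 3.793×10¹⁶/1.746×10⁸ = -1.259×10⁸ J/kg.
Since ε = −μ/(2a), a = −μ/(2ε) = 1.506×10⁸ m = 1.5059×10⁵ km.

a ≈ 1.51×10⁵ km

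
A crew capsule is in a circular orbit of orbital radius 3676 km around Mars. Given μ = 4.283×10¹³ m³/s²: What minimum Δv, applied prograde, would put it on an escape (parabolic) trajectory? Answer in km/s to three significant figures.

Δv ≈ 1.41 km/s

r = 3676 km = 3.676×10⁶ m.
Circular speed v_c = √(μ/r) = 3413 m/s.
Escape speed v_esc = √(2μ/r) = √2 × v_c = 4827 m/s.
Δv = v_esc − v_c = 1414 m/s = 1.414 km/s.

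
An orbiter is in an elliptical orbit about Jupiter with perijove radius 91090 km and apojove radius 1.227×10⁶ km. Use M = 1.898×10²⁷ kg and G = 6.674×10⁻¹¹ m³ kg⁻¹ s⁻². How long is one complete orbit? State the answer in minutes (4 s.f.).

μ = GM = 6.674×10⁻¹¹ × 1.898×10²⁷ = 1.267×10¹⁷ m³/s².
Semi-major axis a = (r_p + r_a)/2 = (91090 + 1.2270×10⁶)/2 = 6.5904×10⁵ km = 6.590×10⁸ m.
By Kepler's third law T = 2π√(a³/μ) = 2π × 4.754×10⁴ = 2.987×10⁵ s.
= 4978 minutes.

T ≈ 4978 minutes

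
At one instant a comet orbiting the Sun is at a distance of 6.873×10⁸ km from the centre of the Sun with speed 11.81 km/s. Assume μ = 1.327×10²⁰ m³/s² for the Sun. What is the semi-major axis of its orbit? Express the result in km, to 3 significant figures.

r = 6.873×10¹¹ m.
Specific orbital energy ε = v²/2 − μ/r = (11810)²/2 − 1.327×10²⁰/6.873×10¹¹ = -1.233×10⁸ J/kg.
Since ε = −μ/(2a), a = −μ/(2ε) = 5.380×10¹¹ m = 5.3796×10⁸ km.

a ≈ 5.38×10⁸ km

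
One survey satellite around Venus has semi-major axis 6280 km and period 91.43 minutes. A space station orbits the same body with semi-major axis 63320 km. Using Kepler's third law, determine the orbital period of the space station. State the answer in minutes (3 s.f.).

T₂ ≈ 2930 minutes

Kepler's third law: T² ∝ a³, so T₂ = T₁ (a₂/a₁)^(3/2).
a₂/a₁ = 10.08, (a₂/a₁)^(3/2) = 32.02.
T₂ = 91.43 × 32.02 = 2927 minutes.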